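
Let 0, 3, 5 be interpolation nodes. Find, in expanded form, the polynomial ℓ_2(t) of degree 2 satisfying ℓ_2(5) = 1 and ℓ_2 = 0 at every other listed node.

ℓ_2(t) = t(t - 3) / [(5)·(2)]
       = (t^2 - 3t) / (10)

ℓ_2(t) = (1/10)t^2 - (3/10)t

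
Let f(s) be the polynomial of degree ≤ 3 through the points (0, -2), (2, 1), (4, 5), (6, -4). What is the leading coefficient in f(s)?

The leading coefficient equals the top divided difference f[0,2,4,6].
f[0,2] = (1 - (-2)) / (2 - 0) = 3/2
f[2,4] = (5 - 1) / (4 - 2) = 2
f[4,6] = (-4 - 5) / (6 - 4) = -9/2
f[0,2,4] = (2 - 3/2) / (4 - 0) = 1/8
f[2,4,6] = (-9/2 - 2) / (6 - 2) = -13/8
f[0,2,4,6] = (-13/8 - 1/8) / (6 - 0) = -7/24

-7/24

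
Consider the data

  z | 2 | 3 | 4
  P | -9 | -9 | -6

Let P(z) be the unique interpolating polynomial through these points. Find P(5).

0

L_0(5) = (2)·(1)/[(-1)·(-2)] = 1
L_1(5) = (3)·(1)/[(1)·(-1)] = -3
L_2(5) = (3)·(2)/[(2)·(1)] = 3
Sum: (-9)·(1) + (-9)·(-3) + (-6)·(3) = 0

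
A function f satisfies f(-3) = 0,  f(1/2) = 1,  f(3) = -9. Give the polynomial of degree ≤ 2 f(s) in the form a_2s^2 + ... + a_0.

Newton's divided differences:
f[-3,1/2] = (1 - 0) / (1/2 - (-3)) = 2/7
f[1/2,3] = (-9 - 1) / (3 - 1/2) = -4
f[-3,1/2,3] = (-4 - 2/7) / (3 - (-3)) = -5/7
f(s) = (2/7)·(s + 3) + (-5/7)·(s + 3)(s - 1/2)
Expanding: f(s) = -(5/7)s^2 - (3/2)s + 27/14

f(s) = -(5/7)s^2 - (3/2)s + 27/14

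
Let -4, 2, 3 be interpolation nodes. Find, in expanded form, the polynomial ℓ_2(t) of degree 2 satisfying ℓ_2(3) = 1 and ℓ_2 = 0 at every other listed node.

ℓ_2(t) = (t + 4)(t - 2) / [(7)·(1)]
       = (t^2 + 2t - 8) / (7)

ℓ_2(t) = (1/7)t^2 + (2/7)t - 8/7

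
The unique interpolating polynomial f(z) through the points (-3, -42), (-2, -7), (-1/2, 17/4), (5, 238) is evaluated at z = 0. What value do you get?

3

Using Newton's divided-difference form:
f[-3,-2] = (-7 - (-42)) / (-2 - (-3)) = 35
f[-2,-1/2] = (17/4 - (-7)) / (-1/2 - (-2)) = 15/2
f[-1/2,5] = (238 - 17/4) / (5 - (-1/2)) = 85/2
f[-3,-2,-1/2] = (15/2 - 35) / (-1/2 - (-3)) = -11
f[-2,-1/2,5] = (85/2 - 15/2) / (5 - (-2)) = 5
f[-3,-2,-1/2,5] = (5 - (-11)) / (5 - (-3)) = 2
f(0) = -42 + 35·(3) + (-11)·(3)·(2) + 2·(3)·(2)·(1/2) = 3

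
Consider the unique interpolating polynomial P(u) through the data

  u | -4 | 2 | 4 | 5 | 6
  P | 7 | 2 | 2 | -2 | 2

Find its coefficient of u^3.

-347/288

Build the Lagrange basis polynomials:
L_0(u) = (u - 2)(u - 4)(u - 5)(u - 6) / [4320] = (1/4320)u^4 - (17/4320)u^3 + (13/540)u^2 - (67/1080)u + 1/18
L_1(u) = (u + 4)(u - 4)(u - 5)(u - 6) / [-144] = -(1/144)u^4 + (11/144)u^3 - (7/72)u^2 - (11/9)u + 10/3
L_2(u) = (u + 4)(u - 2)(u - 5)(u - 6) / [32] = (1/32)u^4 - (9/32)u^3 + (37/8)u - 15/2
L_3(u) = (u + 4)(u - 2)(u - 4)(u - 6) / [-27] = -(1/27)u^4 + (8/27)u^3 + (4/27)u^2 - (128/27)u + 64/9
L_4(u) = (u + 4)(u - 2)(u - 4)(u - 5) / [80] = (1/80)u^4 - (7/80)u^3 - (3/40)u^2 + (7/5)u - 2
P(u) = 7·L_0 + 2·L_1 + 2·L_2 + (-2)·L_3 + 2·L_4
Only the coefficient of u^3 is needed; take it from each L_i and combine:
7·(-17/4320) + 2·(11/144) + 2·(-9/32) + (-2)·(8/27) + 2·(-7/80) = -347/288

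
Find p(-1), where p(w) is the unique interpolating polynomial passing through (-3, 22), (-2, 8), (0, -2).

L_0(-1) = (1)·(-1)/[(-1)·(-3)] = -1/3
L_1(-1) = (2)·(-1)/[(1)·(-2)] = 1
L_2(-1) = (2)·(1)/[(3)·(2)] = 1/3
Sum: 22·(-1/3) + 8·(1) + (-2)·(1/3) = 0

0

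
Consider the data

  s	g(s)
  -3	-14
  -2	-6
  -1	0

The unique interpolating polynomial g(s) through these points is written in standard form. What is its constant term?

L_0(s) = (s + 2)(s + 1) / [2] = (1/2)s^2 + (3/2)s + 1
L_1(s) = (s + 3)(s + 1) / [-1] = -s^2 - 4s - 3
L_2(s) = (s + 3)(s + 2) / [2] = (1/2)s^2 + (5/2)s + 3
g(s) = (-14)·L_0 + (-6)·L_1 + 0·L_2
Only the constant term is needed; take it from each L_i and combine:
(-14)·(1) + (-6)·(-3) + 0·(3) = 4

4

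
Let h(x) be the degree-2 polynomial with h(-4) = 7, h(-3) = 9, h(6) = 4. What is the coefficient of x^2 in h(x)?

-23/90

L_0(x) = (x + 3)(x - 6) / [10] = (1/10)x^2 - (3/10)x - 9/5
L_1(x) = (x + 4)(x - 6) / [-9] = -(1/9)x^2 + (2/9)x + 8/3
L_2(x) = (x + 4)(x + 3) / [90] = (1/90)x^2 + (7/90)x + 2/15
h(x) = 7·L_0 + 9·L_1 + 4·L_2
Only the coefficient of x^2 is needed; take it from each L_i and combine:
7·(1/10) + 9·(-1/9) + 4·(1/90) = -23/90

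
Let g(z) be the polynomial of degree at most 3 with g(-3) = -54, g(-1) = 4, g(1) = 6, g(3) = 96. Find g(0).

3

Using Newton's divided-difference form:
g[-3,-1] = (4 - (-54)) / (-1 - (-3)) = 29
g[-1,1] = (6 - 4) / (1 - (-1)) = 1
g[1,3] = (96 - 6) / (3 - 1) = 45
g[-3,-1,1] = (1 - 29) / (1 - (-3)) = -7
g[-1,1,3] = (45 - 1) / (3 - (-1)) = 11
g[-3,-1,1,3] = (11 - (-7)) / (3 - (-3)) = 3
g(0) = -54 + 29·(3) + (-7)·(3)·(1) + 3·(3)·(1)·(-1) = 3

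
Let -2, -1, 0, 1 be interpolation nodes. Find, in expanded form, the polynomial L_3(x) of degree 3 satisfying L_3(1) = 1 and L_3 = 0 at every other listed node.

L_3(x) = (x + 2)(x + 1)x / [(3)·(2)·(1)]
       = (x^3 + 3x^2 + 2x) / (6)

L_3(x) = (1/6)x^3 + (1/2)x^2 + (1/3)x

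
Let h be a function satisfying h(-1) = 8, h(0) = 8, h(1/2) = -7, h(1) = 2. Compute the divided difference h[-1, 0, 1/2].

h[-1,0] = (8 - 8) / (0 - (-1)) = 0
h[0,1/2] = (-7 - 8) / (1/2 - 0) = -30
h[-1,0,1/2] = (-30 - 0) / (1/2 - (-1)) = -20

-20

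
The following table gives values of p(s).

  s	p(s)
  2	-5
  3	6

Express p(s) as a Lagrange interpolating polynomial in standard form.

Build the Lagrange basis polynomials:
L_0(s) = (s - 3) / [-1] = -s + 3
L_1(s) = (s - 2) / [1] = s - 2
p(s) = (-5)·L_0 + 6·L_1
  (-5)·L_0(s) = 5s - 15
  6·L_1(s) = 6s - 12
Adding term by term: 11s - 27

p(s) = 11s - 27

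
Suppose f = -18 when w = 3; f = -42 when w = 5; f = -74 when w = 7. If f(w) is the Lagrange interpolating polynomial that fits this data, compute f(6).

-57

Evaluate each Lagrange basis at w = 6:
L_0(6) = (1)·(-1)/[(-2)·(-4)] = -1/8
L_1(6) = (3)·(-1)/[(2)·(-2)] = 3/4
L_2(6) = (3)·(1)/[(4)·(2)] = 3/8
Sum: (-18)·(-1/8) + (-42)·(3/4) + (-74)·(3/8) = -57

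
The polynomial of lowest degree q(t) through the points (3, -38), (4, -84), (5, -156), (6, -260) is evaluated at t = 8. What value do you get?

Evaluate each Lagrange basis at t = 8:
L_0(8) = (4)·(3)·(2)/[(-1)·(-2)·(-3)] = -4
L_1(8) = (5)·(3)·(2)/[(1)·(-1)·(-2)] = 15
L_2(8) = (5)·(4)·(2)/[(2)·(1)·(-1)] = -20
L_3(8) = (5)·(4)·(3)/[(3)·(2)·(1)] = 10
Sum: (-38)·(-4) + (-84)·(15) + (-156)·(-20) + (-260)·(10) = -588

-588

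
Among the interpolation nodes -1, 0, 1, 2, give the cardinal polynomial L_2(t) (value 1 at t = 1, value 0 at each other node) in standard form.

L_2(t) = (t + 1)t(t - 2) / [(2)·(1)·(-1)]
       = (t^3 - t^2 - 2t) / (-2)

L_2(t) = -(1/2)t^3 + (1/2)t^2 + t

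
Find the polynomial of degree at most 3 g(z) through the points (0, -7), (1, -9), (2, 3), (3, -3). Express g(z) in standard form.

Newton's divided differences:
g[0,1] = (-9 - (-7)) / (1 - 0) = -2
g[1,2] = (3 - (-9)) / (2 - 1) = 12
g[2,3] = (-3 - 3) / (3 - 2) = -6
g[0,1,2] = (12 - (-2)) / (2 - 0) = 7
g[1,2,3] = (-6 - 12) / (3 - 1) = -9
g[0,1,2,3] = (-9 - 7) / (3 - 0) = -16/3
g(z) = -7 + (-2)·z + 7·z(z - 1) + (-16/3)·z(z - 1)(z - 2)
Expanding: g(z) = -(16/3)z^3 + 23z^2 - (59/3)z - 7

g(z) = -(16/3)z^3 + 23z^2 - (59/3)z - 7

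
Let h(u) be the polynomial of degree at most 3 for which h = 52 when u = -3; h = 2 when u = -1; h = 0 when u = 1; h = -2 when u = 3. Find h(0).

Using Newton's divided-difference form:
h[-3,-1] = (2 - 52) / (-1 - (-3)) = -25
h[-1,1] = (0 - 2) / (1 - (-1)) = -1
h[1,3] = (-2 - 0) / (3 - 1) = -1
h[-3,-1,1] = (-1 - (-25)) / (1 - (-3)) = 6
h[-1,1,3] = (-1 - (-1)) / (3 - (-1)) = 0
h[-3,-1,1,3] = (0 - 6) / (3 - (-3)) = -1
h(0) = 52 + (-25)·(3) + 6·(3)·(1) + (-1)·(3)·(1)·(-1) = -2

-2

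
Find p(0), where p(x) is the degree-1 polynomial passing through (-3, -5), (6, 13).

1

Evaluate each Lagrange basis at x = 0:
L_0(0) = (-6)/[(-9)] = 2/3
L_1(0) = (3)/[(9)] = 1/3
Sum: (-5)·(2/3) + 13·(1/3) = 1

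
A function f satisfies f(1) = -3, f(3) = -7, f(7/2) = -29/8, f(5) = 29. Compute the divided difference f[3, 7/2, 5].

f[3,7/2] = (-29/8 - (-7)) / (7/2 - 3) = 27/4
f[7/2,5] = (29 - (-29/8)) / (5 - 7/2) = 87/4
f[3,7/2,5] = (87/4 - 27/4) / (5 - 3) = 15/2

15/2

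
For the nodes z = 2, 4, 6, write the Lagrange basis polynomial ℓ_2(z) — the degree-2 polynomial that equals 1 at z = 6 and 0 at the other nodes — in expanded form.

ℓ_2(z) = (1/8)z^2 - (3/4)z + 1

ℓ_2(z) = (z - 2)(z - 4) / [(4)·(2)]
       = (z^2 - 6z + 8) / (8)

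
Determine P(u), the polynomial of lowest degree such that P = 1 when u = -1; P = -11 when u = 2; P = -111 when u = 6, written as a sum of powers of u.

Build the Lagrange basis polynomials:
L_0(u) = (u - 2)(u - 6) / [21] = (1/21)u^2 - (8/21)u + 4/7
L_1(u) = (u + 1)(u - 6) / [-12] = -(1/12)u^2 + (5/12)u + 1/2
L_2(u) = (u + 1)(u - 2) / [28] = (1/28)u^2 - (1/28)u - 1/14
P(u) = 1·L_0 + (-11)·L_1 + (-111)·L_2
  1·L_0(u) = (1/21)u^2 - (8/21)u + 4/7
  (-11)·L_1(u) = (11/12)u^2 - (55/12)u - 11/2
  (-111)·L_2(u) = -(111/28)u^2 + (111/28)u + 111/14
Adding term by term: -3u^2 - u + 3

P(u) = -3u^2 - u + 3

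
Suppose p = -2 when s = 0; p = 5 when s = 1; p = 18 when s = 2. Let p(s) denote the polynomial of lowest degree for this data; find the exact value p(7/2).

195/4

Using Newton's divided-difference form:
p[0,1] = (5 - (-2)) / (1 - 0) = 7
p[1,2] = (18 - 5) / (2 - 1) = 13
p[0,1,2] = (13 - 7) / (2 - 0) = 3
p(7/2) = -2 + 7·(7/2) + 3·(7/2)·(5/2) = 195/4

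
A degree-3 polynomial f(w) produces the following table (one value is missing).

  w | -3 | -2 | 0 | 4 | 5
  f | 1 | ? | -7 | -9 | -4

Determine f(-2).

-11/10

The 4 known values determine f uniquely (degree ≤ 3).
L_0(-2) = (-2)·(-6)·(-7)/[(-3)·(-7)·(-8)] = 1/2
L_1(-2) = (1)·(-6)·(-7)/[(3)·(-4)·(-5)] = 7/10
L_2(-2) = (1)·(-2)·(-7)/[(7)·(4)·(-1)] = -1/2
L_3(-2) = (1)·(-2)·(-6)/[(8)·(5)·(1)] = 3/10
Sum: 1·(1/2) + (-7)·(7/10) + (-9)·(-1/2) + (-4)·(3/10) = -11/10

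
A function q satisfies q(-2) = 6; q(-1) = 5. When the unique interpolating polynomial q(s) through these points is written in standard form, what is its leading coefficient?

L_0(s) = (s + 1) / [-1] = -s - 1
L_1(s) = (s + 2) / [1] = s + 2
q(s) = 6·L_0 + 5·L_1
Only the coefficient of s is needed; take it from each L_i and combine:
6·(-1) + 5·(1) = -1

-1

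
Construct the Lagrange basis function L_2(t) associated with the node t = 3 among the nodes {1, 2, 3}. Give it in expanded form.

L_2(t) = (t - 1)(t - 2) / [(2)·(1)]
       = (t^2 - 3t + 2) / (2)

L_2(t) = (1/2)t^2 - (3/2)t + 1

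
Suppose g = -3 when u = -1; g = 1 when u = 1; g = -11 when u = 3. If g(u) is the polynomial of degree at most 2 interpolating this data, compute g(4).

Evaluate each Lagrange basis at u = 4:
L_0(4) = (3)·(1)/[(-2)·(-4)] = 3/8
L_1(4) = (5)·(1)/[(2)·(-2)] = -5/4
L_2(4) = (5)·(3)/[(4)·(2)] = 15/8
Sum: (-3)·(3/8) + 1·(-5/4) + (-11)·(15/8) = -23

-23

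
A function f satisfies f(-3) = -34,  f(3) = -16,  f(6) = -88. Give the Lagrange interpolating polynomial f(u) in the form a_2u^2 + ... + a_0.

f(u) = -3u^2 + 3u + 2

Build the Lagrange basis polynomials:
L_0(u) = (u - 3)(u - 6) / [54] = (1/54)u^2 - (1/6)u + 1/3
L_1(u) = (u + 3)(u - 6) / [-18] = -(1/18)u^2 + (1/6)u + 1
L_2(u) = (u + 3)(u - 3) / [27] = (1/27)u^2 - 1/3
f(u) = (-34)·L_0 + (-16)·L_1 + (-88)·L_2
  (-34)·L_0(u) = -(17/27)u^2 + (17/3)u - 34/3
  (-16)·L_1(u) = (8/9)u^2 - (8/3)u - 16
  (-88)·L_2(u) = -(88/27)u^2 + 88/3
Adding term by term: -3u^2 + 3u + 2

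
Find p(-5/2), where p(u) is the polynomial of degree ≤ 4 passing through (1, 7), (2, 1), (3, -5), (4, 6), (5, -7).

-101003/64

Using Newton's divided-difference form:
p[1,2] = (1 - 7) / (2 - 1) = -6
p[2,3] = (-5 - 1) / (3 - 2) = -6
p[3,4] = (6 - (-5)) / (4 - 3) = 11
p[4,5] = (-7 - 6) / (5 - 4) = -13
p[1,2,3] = (-6 - (-6)) / (3 - 1) = 0
p[2,3,4] = (11 - (-6)) / (4 - 2) = 17/2
p[3,4,5] = (-13 - 11) / (5 - 3) = -12
p[1,2,3,4] = (17/2 - 0) / (4 - 1) = 17/6
p[2,3,4,5] = (-12 - 17/2) / (5 - 2) = -41/6
p[1,2,3,4,5] = (-41/6 - 17/6) / (5 - 1) = -29/12
p(-5/2) = 7 + (-6)·(-7/2) + 0·(-7/2)·(-9/2) + (17/6)·(-7/2)·(-9/2)·(-11/2) + (-29/12)·(-7/2)·(-9/2)·(-11/2)·(-13/2) = -101003/64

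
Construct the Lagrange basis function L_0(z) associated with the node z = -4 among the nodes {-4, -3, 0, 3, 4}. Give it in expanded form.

L_0(z) = (z + 3)z(z - 3)(z - 4) / [(-1)·(-4)·(-7)·(-8)]
       = (z^4 - 4z^3 - 9z^2 + 36z) / (224)

L_0(z) = (1/224)z^4 - (1/56)z^3 - (9/224)z^2 + (9/56)z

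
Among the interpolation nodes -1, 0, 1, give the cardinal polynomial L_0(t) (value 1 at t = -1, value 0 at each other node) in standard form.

L_0(t) = t(t - 1) / [(-1)·(-2)]
       = (t^2 - t) / (2)

L_0(t) = (1/2)t^2 - (1/2)t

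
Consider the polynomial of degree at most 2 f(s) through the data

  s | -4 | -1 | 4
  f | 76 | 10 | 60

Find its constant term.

4

L_0(s) = (s + 1)(s - 4) / [24] = (1/24)s^2 - (1/8)s - 1/6
L_1(s) = (s + 4)(s - 4) / [-15] = -(1/15)s^2 + 16/15
L_2(s) = (s + 4)(s + 1) / [40] = (1/40)s^2 + (1/8)s + 1/10
f(s) = 76·L_0 + 10·L_1 + 60·L_2
Only the constant term is needed; take it from each L_i and combine:
76·(-1/6) + 10·(16/15) + 60·(1/10) = 4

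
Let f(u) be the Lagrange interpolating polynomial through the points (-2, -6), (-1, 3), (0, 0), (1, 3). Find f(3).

99

L_0(3) = (4)·(3)·(2)/[(-1)·(-2)·(-3)] = -4
L_1(3) = (5)·(3)·(2)/[(1)·(-1)·(-2)] = 15
L_2(3) = (5)·(4)·(2)/[(2)·(1)·(-1)] = -20
L_3(3) = (5)·(4)·(3)/[(3)·(2)·(1)] = 10
Sum: (-6)·(-4) + 3·(15) + 0 + 3·(10) = 99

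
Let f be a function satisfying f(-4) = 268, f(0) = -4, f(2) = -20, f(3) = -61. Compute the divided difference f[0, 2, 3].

-11

f[0,2] = (-20 - (-4)) / (2 - 0) = -8
f[2,3] = (-61 - (-20)) / (3 - 2) = -41
f[0,2,3] = (-41 - (-8)) / (3 - 0) = -11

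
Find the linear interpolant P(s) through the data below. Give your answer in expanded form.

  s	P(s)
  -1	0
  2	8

Build the Lagrange basis polynomials:
L_0(s) = (s - 2) / [-3] = -(1/3)s + 2/3
L_1(s) = (s + 1) / [3] = (1/3)s + 1/3
P(s) = 0·L_0 + 8·L_1
  0·L_0(s) = 0
  8·L_1(s) = (8/3)s + 8/3
Adding term by term: (8/3)s + 8/3

P(s) = (8/3)s + 8/3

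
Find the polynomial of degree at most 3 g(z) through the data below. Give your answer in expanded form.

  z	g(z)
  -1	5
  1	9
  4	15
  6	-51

g(z) = -z^3 + 4z^2 + 3z + 3

Newton's divided differences:
g[-1,1] = (9 - 5) / (1 - (-1)) = 2
g[1,4] = (15 - 9) / (4 - 1) = 2
g[4,6] = (-51 - 15) / (6 - 4) = -33
g[-1,1,4] = (2 - 2) / (4 - (-1)) = 0
g[1,4,6] = (-33 - 2) / (6 - 1) = -7
g[-1,1,4,6] = (-7 - 0) / (6 - (-1)) = -1
g(z) = 5 + 2·(z + 1) + (-1)·(z + 1)(z - 1)(z - 4)
Expanding: g(z) = -z^3 + 4z^2 + 3z + 3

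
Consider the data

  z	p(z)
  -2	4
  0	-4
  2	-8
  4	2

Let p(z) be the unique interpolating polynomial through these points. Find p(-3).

Evaluate each Lagrange basis at z = -3:
L_0(-3) = (-3)·(-5)·(-7)/[(-2)·(-4)·(-6)] = 35/16
L_1(-3) = (-1)·(-5)·(-7)/[(2)·(-2)·(-4)] = -35/16
L_2(-3) = (-1)·(-3)·(-7)/[(4)·(2)·(-2)] = 21/16
L_3(-3) = (-1)·(-3)·(-5)/[(6)·(4)·(2)] = -5/16
Sum: 4·(35/16) + (-4)·(-35/16) + (-8)·(21/16) + 2·(-5/16) = 51/8

51/8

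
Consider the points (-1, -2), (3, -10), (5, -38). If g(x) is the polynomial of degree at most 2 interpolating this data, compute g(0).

L_0(0) = (-3)·(-5)/[(-4)·(-6)] = 5/8
L_1(0) = (1)·(-5)/[(4)·(-2)] = 5/8
L_2(0) = (1)·(-3)/[(6)·(2)] = -1/4
Sum: (-2)·(5/8) + (-10)·(5/8) + (-38)·(-1/4) = 2

2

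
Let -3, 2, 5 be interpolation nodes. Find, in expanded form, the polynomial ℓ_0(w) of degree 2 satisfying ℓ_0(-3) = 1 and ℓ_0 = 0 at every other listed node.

ℓ_0(w) = (w - 2)(w - 5) / [(-5)·(-8)]
       = (w^2 - 7w + 10) / (40)

ℓ_0(w) = (1/40)w^2 - (7/40)w + 1/4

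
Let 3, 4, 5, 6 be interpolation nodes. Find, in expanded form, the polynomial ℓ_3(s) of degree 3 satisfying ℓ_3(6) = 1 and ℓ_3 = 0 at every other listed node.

ℓ_3(s) = (1/6)s^3 - 2s^2 + (47/6)s - 10

ℓ_3(s) = (s - 3)(s - 4)(s - 5) / [(3)·(2)·(1)]
       = (s^3 - 12s^2 + 47s - 60) / (6)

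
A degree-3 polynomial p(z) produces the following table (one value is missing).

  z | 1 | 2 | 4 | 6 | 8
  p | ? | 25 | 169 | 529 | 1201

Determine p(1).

The 4 known values determine p uniquely (degree ≤ 3).
L_0(1) = (-3)·(-5)·(-7)/[(-2)·(-4)·(-6)] = 35/16
L_1(1) = (-1)·(-5)·(-7)/[(2)·(-2)·(-4)] = -35/16
L_2(1) = (-1)·(-3)·(-7)/[(4)·(2)·(-2)] = 21/16
L_3(1) = (-1)·(-3)·(-5)/[(6)·(4)·(2)] = -5/16
Sum: 25·(35/16) + 169·(-35/16) + 529·(21/16) + 1201·(-5/16) = 4

4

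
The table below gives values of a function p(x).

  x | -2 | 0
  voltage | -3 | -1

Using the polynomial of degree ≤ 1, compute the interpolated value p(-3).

-4

L_0(-3) = (-3)/[(-2)] = 3/2
L_1(-3) = (-1)/[(2)] = -1/2
Sum: (-3)·(3/2) + (-1)·(-1/2) = -4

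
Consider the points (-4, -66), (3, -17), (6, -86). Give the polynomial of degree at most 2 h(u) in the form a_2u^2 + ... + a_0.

Newton's divided differences:
h[-4,3] = (-17 - (-66)) / (3 - (-4)) = 7
h[3,6] = (-86 - (-17)) / (6 - 3) = -23
h[-4,3,6] = (-23 - 7) / (6 - (-4)) = -3
h(u) = -66 + 7·(u + 4) + (-3)·(u + 4)(u - 3)
Expanding: h(u) = -3u^2 + 4u - 2

h(u) = -3u^2 + 4u - 2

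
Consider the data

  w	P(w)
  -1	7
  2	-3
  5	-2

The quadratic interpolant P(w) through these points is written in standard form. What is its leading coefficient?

11/18

The leading coefficient equals the top divided difference P[-1,2,5].
P[-1,2] = (-3 - 7) / (2 - (-1)) = -10/3
P[2,5] = (-2 - (-3)) / (5 - 2) = 1/3
P[-1,2,5] = (1/3 - (-10/3)) / (5 - (-1)) = 11/18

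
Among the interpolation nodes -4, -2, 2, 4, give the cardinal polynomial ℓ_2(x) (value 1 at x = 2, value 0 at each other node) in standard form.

ℓ_2(x) = -(1/48)x^3 - (1/24)x^2 + (1/3)x + 2/3

ℓ_2(x) = (x + 4)(x + 2)(x - 4) / [(6)·(4)·(-2)]
       = (x^3 + 2x^2 - 16x - 32) / (-48)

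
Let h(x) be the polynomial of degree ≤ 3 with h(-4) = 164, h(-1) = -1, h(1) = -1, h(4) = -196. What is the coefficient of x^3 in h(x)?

Build the Lagrange basis polynomials:
L_0(x) = (x + 1)(x - 1)(x - 4) / [-120] = -(1/120)x^3 + (1/30)x^2 + (1/120)x - 1/30
L_1(x) = (x + 4)(x - 1)(x - 4) / [30] = (1/30)x^3 - (1/30)x^2 - (8/15)x + 8/15
L_2(x) = (x + 4)(x + 1)(x - 4) / [-30] = -(1/30)x^3 - (1/30)x^2 + (8/15)x + 8/15
L_3(x) = (x + 4)(x + 1)(x - 1) / [120] = (1/120)x^3 + (1/30)x^2 - (1/120)x - 1/30
h(x) = 164·L_0 + (-1)·L_1 + (-1)·L_2 + (-196)·L_3
Only the coefficient of x^3 is needed; take it from each L_i and combine:
164·(-1/120) + (-1)·(1/30) + (-1)·(-1/30) + (-196)·(1/120) = -3

-3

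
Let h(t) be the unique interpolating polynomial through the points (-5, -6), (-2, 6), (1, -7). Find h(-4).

Evaluate each Lagrange basis at t = -4:
L_0(-4) = (-2)·(-5)/[(-3)·(-6)] = 5/9
L_1(-4) = (1)·(-5)/[(3)·(-3)] = 5/9
L_2(-4) = (1)·(-2)/[(6)·(3)] = -1/9
Sum: (-6)·(5/9) + 6·(5/9) + (-7)·(-1/9) = 7/9

7/9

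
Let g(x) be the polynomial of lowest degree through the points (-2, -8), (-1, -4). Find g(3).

Evaluate each Lagrange basis at x = 3:
L_0(3) = (4)/[(-1)] = -4
L_1(3) = (5)/[(1)] = 5
Sum: (-8)·(-4) + (-4)·(5) = 12

12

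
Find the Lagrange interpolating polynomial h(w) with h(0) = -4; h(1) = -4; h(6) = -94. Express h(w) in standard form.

h(w) = -3w^2 + 3w - 4

L_0(w) = (w - 1)(w - 6) / [6] = (1/6)w^2 - (7/6)w + 1
L_1(w) = w(w - 6) / [-5] = -(1/5)w^2 + (6/5)w
L_2(w) = w(w - 1) / [30] = (1/30)w^2 - (1/30)w
h(w) = (-4)·L_0 + (-4)·L_1 + (-94)·L_2
  (-4)·L_0(w) = -(2/3)w^2 + (14/3)w - 4
  (-4)·L_1(w) = (4/5)w^2 - (24/5)w
  (-94)·L_2(w) = -(47/15)w^2 + (47/15)w
Adding term by term: -3w^2 + 3w - 4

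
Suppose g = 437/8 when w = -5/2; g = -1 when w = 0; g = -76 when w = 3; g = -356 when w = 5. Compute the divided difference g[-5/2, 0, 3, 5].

g[-5/2,0] = (-1 - 437/8) / (0 - (-5/2)) = -89/4
g[0,3] = (-76 - (-1)) / (3 - 0) = -25
g[3,5] = (-356 - (-76)) / (5 - 3) = -140
g[-5/2,0,3] = (-25 - (-89/4)) / (3 - (-5/2)) = -1/2
g[0,3,5] = (-140 - (-25)) / (5 - 0) = -23
g[-5/2,0,3,5] = (-23 - (-1/2)) / (5 - (-5/2)) = -3

-3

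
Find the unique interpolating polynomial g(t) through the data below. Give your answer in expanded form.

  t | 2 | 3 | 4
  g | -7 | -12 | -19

g(t) = -t^2 - 3

Newton's divided differences:
g[2,3] = (-12 - (-7)) / (3 - 2) = -5
g[3,4] = (-19 - (-12)) / (4 - 3) = -7
g[2,3,4] = (-7 - (-5)) / (4 - 2) = -1
g(t) = -7 + (-5)·(t - 2) + (-1)·(t - 2)(t - 3)
Expanding: g(t) = -t^2 - 3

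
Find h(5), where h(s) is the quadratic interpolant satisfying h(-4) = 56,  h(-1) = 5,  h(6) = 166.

119

L_0(5) = (6)·(-1)/[(-3)·(-10)] = -1/5
L_1(5) = (9)·(-1)/[(3)·(-7)] = 3/7
L_2(5) = (9)·(6)/[(10)·(7)] = 27/35
Sum: 56·(-1/5) + 5·(3/7) + 166·(27/35) = 119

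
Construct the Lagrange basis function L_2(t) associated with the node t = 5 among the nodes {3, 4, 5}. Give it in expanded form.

L_2(t) = (1/2)t^2 - (7/2)t + 6

L_2(t) = (t - 3)(t - 4) / [(2)·(1)]
       = (t^2 - 7t + 12) / (2)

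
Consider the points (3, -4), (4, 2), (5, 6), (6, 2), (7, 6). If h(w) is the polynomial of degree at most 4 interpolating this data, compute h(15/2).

1409/64

Evaluate each Lagrange basis at w = 15/2:
L_0(15/2) = (7/2)·(5/2)·(3/2)·(1/2)/[(-1)·(-2)·(-3)·(-4)] = 35/128
L_1(15/2) = (9/2)·(5/2)·(3/2)·(1/2)/[(1)·(-1)·(-2)·(-3)] = -45/32
L_2(15/2) = (9/2)·(7/2)·(3/2)·(1/2)/[(2)·(1)·(-1)·(-2)] = 189/64
L_3(15/2) = (9/2)·(7/2)·(5/2)·(1/2)/[(3)·(2)·(1)·(-1)] = -105/32
L_4(15/2) = (9/2)·(7/2)·(5/2)·(3/2)/[(4)·(3)·(2)·(1)] = 315/128
Sum: (-4)·(35/128) + 2·(-45/32) + 6·(189/64) + 2·(-105/32) + 6·(315/128) = 1409/64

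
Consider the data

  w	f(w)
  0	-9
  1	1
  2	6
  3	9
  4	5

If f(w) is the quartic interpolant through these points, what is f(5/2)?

63/8

Using Newton's divided-difference form:
f[0,1] = (1 - (-9)) / (1 - 0) = 10
f[1,2] = (6 - 1) / (2 - 1) = 5
f[2,3] = (9 - 6) / (3 - 2) = 3
f[3,4] = (5 - 9) / (4 - 3) = -4
f[0,1,2] = (5 - 10) / (2 - 0) = -5/2
f[1,2,3] = (3 - 5) / (3 - 1) = -1
f[2,3,4] = (-4 - 3) / (4 - 2) = -7/2
f[0,1,2,3] = (-1 - (-5/2)) / (3 - 0) = 1/2
f[1,2,3,4] = (-7/2 - (-1)) / (4 - 1) = -5/6
f[0,1,2,3,4] = (-5/6 - 1/2) / (4 - 0) = -1/3
f(5/2) = -9 + 10·(5/2) + (-5/2)·(5/2)·(3/2) + (1/2)·(5/2)·(3/2)·(1/2) + (-1/3)·(5/2)·(3/2)·(1/2)·(-1/2) = 63/8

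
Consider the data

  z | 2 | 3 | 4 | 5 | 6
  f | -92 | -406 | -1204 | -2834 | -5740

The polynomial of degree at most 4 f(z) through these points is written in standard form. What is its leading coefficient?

-4

Build the Lagrange basis polynomials:
L_0(z) = (z - 3)(z - 4)(z - 5)(z - 6) / [24] = (1/24)z^4 - (3/4)z^3 + (119/24)z^2 - (57/4)z + 15
L_1(z) = (z - 2)(z - 4)(z - 5)(z - 6) / [-6] = -(1/6)z^4 + (17/6)z^3 - (52/3)z^2 + (134/3)z - 40
L_2(z) = (z - 2)(z - 3)(z - 5)(z - 6) / [4] = (1/4)z^4 - 4z^3 + (91/4)z^2 - 54z + 45
L_3(z) = (z - 2)(z - 3)(z - 4)(z - 6) / [-6] = -(1/6)z^4 + (5/2)z^3 - (40/3)z^2 + 30z - 24
L_4(z) = (z - 2)(z - 3)(z - 4)(z - 5) / [24] = (1/24)z^4 - (7/12)z^3 + (71/24)z^2 - (77/12)z + 5
f(z) = (-92)·L_0 + (-406)·L_1 + (-1204)·L_2 + (-2834)·L_3 + (-5740)·L_4
Only the coefficient of z^4 is needed; take it from each L_i and combine:
(-92)·(1/24) + (-406)·(-1/6) + (-1204)·(1/4) + (-2834)·(-1/6) + (-5740)·(1/24) = -4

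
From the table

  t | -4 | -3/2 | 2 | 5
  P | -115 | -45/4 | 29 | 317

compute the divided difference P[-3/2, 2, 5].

13

P[-3/2,2] = (29 - (-45/4)) / (2 - (-3/2)) = 23/2
P[2,5] = (317 - 29) / (5 - 2) = 96
P[-3/2,2,5] = (96 - 23/2) / (5 - (-3/2)) = 13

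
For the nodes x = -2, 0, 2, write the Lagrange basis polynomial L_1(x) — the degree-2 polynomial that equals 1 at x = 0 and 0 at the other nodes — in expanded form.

L_1(x) = (x + 2)(x - 2) / [(2)·(-2)]
       = (x^2 - 4) / (-4)

L_1(x) = -(1/4)x^2 + 1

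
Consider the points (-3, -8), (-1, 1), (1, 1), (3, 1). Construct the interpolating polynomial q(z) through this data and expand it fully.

q(z) = (3/16)z^3 - (9/16)z^2 - (3/16)z + 25/16

L_0(z) = (z + 1)(z - 1)(z - 3) / [-48] = -(1/48)z^3 + (1/16)z^2 + (1/48)z - 1/16
L_1(z) = (z + 3)(z - 1)(z - 3) / [16] = (1/16)z^3 - (1/16)z^2 - (9/16)z + 9/16
L_2(z) = (z + 3)(z + 1)(z - 3) / [-16] = -(1/16)z^3 - (1/16)z^2 + (9/16)z + 9/16
L_3(z) = (z + 3)(z + 1)(z - 1) / [48] = (1/48)z^3 + (1/16)z^2 - (1/48)z - 1/16
q(z) = (-8)·L_0 + 1·L_1 + 1·L_2 + 1·L_3
  (-8)·L_0(z) = (1/6)z^3 - (1/2)z^2 - (1/6)z + 1/2
  1·L_1(z) = (1/16)z^3 - (1/16)z^2 - (9/16)z + 9/16
  1·L_2(z) = -(1/16)z^3 - (1/16)z^2 + (9/16)z + 9/16
  1·L_3(z) = (1/48)z^3 + (1/16)z^2 - (1/48)z - 1/16
Adding term by term: (3/16)z^3 - (9/16)z^2 - (3/16)z + 25/16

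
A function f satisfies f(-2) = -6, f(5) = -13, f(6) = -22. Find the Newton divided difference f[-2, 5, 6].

f[-2,5] = (-13 - (-6)) / (5 - (-2)) = -1
f[5,6] = (-22 - (-13)) / (6 - 5) = -9
f[-2,5,6] = (-9 - (-1)) / (6 - (-2)) = -1

-1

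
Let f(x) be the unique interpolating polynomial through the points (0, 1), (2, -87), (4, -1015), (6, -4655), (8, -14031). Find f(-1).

Using Newton's divided-difference form:
f[0,2] = (-87 - 1) / (2 - 0) = -44
f[2,4] = (-1015 - (-87)) / (4 - 2) = -464
f[4,6] = (-4655 - (-1015)) / (6 - 4) = -1820
f[6,8] = (-14031 - (-4655)) / (8 - 6) = -4688
f[0,2,4] = (-464 - (-44)) / (4 - 0) = -105
f[2,4,6] = (-1820 - (-464)) / (6 - 2) = -339
f[4,6,8] = (-4688 - (-1820)) / (8 - 4) = -717
f[0,2,4,6] = (-339 - (-105)) / (6 - 0) = -39
f[2,4,6,8] = (-717 - (-339)) / (8 - 2) = -63
f[0,2,4,6,8] = (-63 - (-39)) / (8 - 0) = -3
f(-1) = 1 + (-44)·(-1) + (-105)·(-1)·(-3) + (-39)·(-1)·(-3)·(-5) + (-3)·(-1)·(-3)·(-5)·(-7) = 0

0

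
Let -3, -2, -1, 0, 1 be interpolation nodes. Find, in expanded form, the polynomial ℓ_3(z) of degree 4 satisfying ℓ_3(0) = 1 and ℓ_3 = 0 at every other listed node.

ℓ_3(z) = (z + 3)(z + 2)(z + 1)(z - 1) / [(3)·(2)·(1)·(-1)]
       = (z^4 + 5z^3 + 5z^2 - 5z - 6) / (-6)

ℓ_3(z) = -(1/6)z^4 - (5/6)z^3 - (5/6)z^2 + (5/6)z + 1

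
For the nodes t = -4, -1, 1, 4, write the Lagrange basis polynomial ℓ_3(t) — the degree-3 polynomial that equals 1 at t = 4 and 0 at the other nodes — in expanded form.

ℓ_3(t) = (t + 4)(t + 1)(t - 1) / [(8)·(5)·(3)]
       = (t^3 + 4t^2 - t - 4) / (120)

ℓ_3(t) = (1/120)t^3 + (1/30)t^2 - (1/120)t - 1/30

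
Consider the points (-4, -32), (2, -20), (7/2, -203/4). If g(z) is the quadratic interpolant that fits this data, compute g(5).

-95

L_0(5) = (3)·(3/2)/[(-6)·(-15/2)] = 1/10
L_1(5) = (9)·(3/2)/[(6)·(-3/2)] = -3/2
L_2(5) = (9)·(3)/[(15/2)·(3/2)] = 12/5
Sum: (-32)·(1/10) + (-20)·(-3/2) + (-203/4)·(12/5) = -95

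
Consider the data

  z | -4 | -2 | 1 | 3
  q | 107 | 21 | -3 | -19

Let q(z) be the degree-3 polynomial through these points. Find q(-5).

189

Using Newton's divided-difference form:
q[-4,-2] = (21 - 107) / (-2 - (-4)) = -43
q[-2,1] = (-3 - 21) / (1 - (-2)) = -8
q[1,3] = (-19 - (-3)) / (3 - 1) = -8
q[-4,-2,1] = (-8 - (-43)) / (1 - (-4)) = 7
q[-2,1,3] = (-8 - (-8)) / (3 - (-2)) = 0
q[-4,-2,1,3] = (0 - 7) / (3 - (-4)) = -1
q(-5) = 107 + (-43)·(-1) + 7·(-1)·(-3) + (-1)·(-1)·(-3)·(-6) = 189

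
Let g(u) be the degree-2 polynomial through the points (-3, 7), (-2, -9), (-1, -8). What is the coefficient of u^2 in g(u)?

The leading coefficient equals the top divided difference g[-3,-2,-1].
g[-3,-2] = (-9 - 7) / (-2 - (-3)) = -16
g[-2,-1] = (-8 - (-9)) / (-1 - (-2)) = 1
g[-3,-2,-1] = (1 - (-16)) / (-1 - (-3)) = 17/2

17/2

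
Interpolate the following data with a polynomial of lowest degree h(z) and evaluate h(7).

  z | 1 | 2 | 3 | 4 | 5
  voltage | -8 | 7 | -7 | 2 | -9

-738

Using Newton's divided-difference form:
h[1,2] = (7 - (-8)) / (2 - 1) = 15
h[2,3] = (-7 - 7) / (3 - 2) = -14
h[3,4] = (2 - (-7)) / (4 - 3) = 9
h[4,5] = (-9 - 2) / (5 - 4) = -11
h[1,2,3] = (-14 - 15) / (3 - 1) = -29/2
h[2,3,4] = (9 - (-14)) / (4 - 2) = 23/2
h[3,4,5] = (-11 - 9) / (5 - 3) = -10
h[1,2,3,4] = (23/2 - (-29/2)) / (4 - 1) = 26/3
h[2,3,4,5] = (-10 - 23/2) / (5 - 2) = -43/6
h[1,2,3,4,5] = (-43/6 - 26/3) / (5 - 1) = -95/24
h(7) = -8 + 15·(6) + (-29/2)·(6)·(5) + (26/3)·(6)·(5)·(4) + (-95/24)·(6)·(5)·(4)·(3) = -738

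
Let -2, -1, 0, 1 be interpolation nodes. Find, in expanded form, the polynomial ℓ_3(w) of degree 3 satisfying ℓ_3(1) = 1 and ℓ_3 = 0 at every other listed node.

ℓ_3(w) = (1/6)w^3 + (1/2)w^2 + (1/3)w

ℓ_3(w) = (w + 2)(w + 1)w / [(3)·(2)·(1)]
       = (w^3 + 3w^2 + 2w) / (6)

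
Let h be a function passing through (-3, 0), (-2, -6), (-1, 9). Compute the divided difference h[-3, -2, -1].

21/2

h[-3,-2] = (-6 - 0) / (-2 - (-3)) = -6
h[-2,-1] = (9 - (-6)) / (-1 - (-2)) = 15
h[-3,-2,-1] = (15 - (-6)) / (-1 - (-3)) = 21/2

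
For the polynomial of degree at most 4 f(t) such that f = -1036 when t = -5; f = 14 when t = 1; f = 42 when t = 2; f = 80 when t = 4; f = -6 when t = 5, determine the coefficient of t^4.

-1

The leading coefficient equals the top divided difference f[-5,1,2,4,5].
f[-5,1] = (14 - (-1036)) / (1 - (-5)) = 175
f[1,2] = (42 - 14) / (2 - 1) = 28
f[2,4] = (80 - 42) / (4 - 2) = 19
f[4,5] = (-6 - 80) / (5 - 4) = -86
f[-5,1,2] = (28 - 175) / (2 - (-5)) = -21
f[1,2,4] = (19 - 28) / (4 - 1) = -3
f[2,4,5] = (-86 - 19) / (5 - 2) = -35
f[-5,1,2,4] = (-3 - (-21)) / (4 - (-5)) = 2
f[1,2,4,5] = (-35 - (-3)) / (5 - 1) = -8
f[-5,1,2,4,5] = (-8 - 2) / (5 - (-5)) = -1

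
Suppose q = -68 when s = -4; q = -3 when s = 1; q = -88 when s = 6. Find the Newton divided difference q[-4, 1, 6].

-3

q[-4,1] = (-3 - (-68)) / (1 - (-4)) = 13
q[1,6] = (-88 - (-3)) / (6 - 1) = -17
q[-4,1,6] = (-17 - 13) / (6 - (-4)) = -3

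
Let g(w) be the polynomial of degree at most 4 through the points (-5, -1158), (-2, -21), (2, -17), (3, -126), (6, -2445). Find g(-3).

L_0(-3) = (-1)·(-5)·(-6)·(-9)/[(-3)·(-7)·(-8)·(-11)] = 45/308
L_1(-3) = (2)·(-5)·(-6)·(-9)/[(3)·(-4)·(-5)·(-8)] = 9/8
L_2(-3) = (2)·(-1)·(-6)·(-9)/[(7)·(4)·(-1)·(-4)] = -27/28
L_3(-3) = (2)·(-1)·(-5)·(-9)/[(8)·(5)·(1)·(-3)] = 3/4
L_4(-3) = (2)·(-1)·(-5)·(-6)/[(11)·(8)·(4)·(3)] = -5/88
Sum: (-1158)·(45/308) + (-21)·(9/8) + (-17)·(-27/28) + (-126)·(3/4) + (-2445)·(-5/88) = -132

-132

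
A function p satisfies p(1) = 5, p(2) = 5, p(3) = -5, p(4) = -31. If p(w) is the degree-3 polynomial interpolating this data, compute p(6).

Using Newton's divided-difference form:
p[1,2] = (5 - 5) / (2 - 1) = 0
p[2,3] = (-5 - 5) / (3 - 2) = -10
p[3,4] = (-31 - (-5)) / (4 - 3) = -26
p[1,2,3] = (-10 - 0) / (3 - 1) = -5
p[2,3,4] = (-26 - (-10)) / (4 - 2) = -8
p[1,2,3,4] = (-8 - (-5)) / (4 - 1) = -1
p(6) = 5 + 0·(5) + (-5)·(5)·(4) + (-1)·(5)·(4)·(3) = -155

-155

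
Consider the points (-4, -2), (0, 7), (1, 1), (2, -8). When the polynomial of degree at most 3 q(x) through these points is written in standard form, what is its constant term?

7

Build the Lagrange basis polynomials:
L_0(x) = x(x - 1)(x - 2) / [-120] = -(1/120)x^3 + (1/40)x^2 - (1/60)x
L_1(x) = (x + 4)(x - 1)(x - 2) / [8] = (1/8)x^3 + (1/8)x^2 - (5/4)x + 1
L_2(x) = (x + 4)x(x - 2) / [-5] = -(1/5)x^3 - (2/5)x^2 + (8/5)x
L_3(x) = (x + 4)x(x - 1) / [12] = (1/12)x^3 + (1/4)x^2 - (1/3)x
q(x) = (-2)·L_0 + 7·L_1 + 1·L_2 + (-8)·L_3
Only the constant term is needed; take it from each L_i and combine:
(-2)·(0) + 7·(1) + 1·(0) + (-8)·(0) = 7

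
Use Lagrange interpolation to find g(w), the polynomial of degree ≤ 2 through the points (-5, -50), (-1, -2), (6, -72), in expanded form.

Build the Lagrange basis polynomials:
L_0(w) = (w + 1)(w - 6) / [44] = (1/44)w^2 - (5/44)w - 3/22
L_1(w) = (w + 5)(w - 6) / [-28] = -(1/28)w^2 + (1/28)w + 15/14
L_2(w) = (w + 5)(w + 1) / [77] = (1/77)w^2 + (6/77)w + 5/77
g(w) = (-50)·L_0 + (-2)·L_1 + (-72)·L_2
  (-50)·L_0(w) = -(25/22)w^2 + (125/22)w + 75/11
  (-2)·L_1(w) = (1/14)w^2 - (1/14)w - 15/7
  (-72)·L_2(w) = -(72/77)w^2 - (432/77)w - 360/77
Adding term by term: -2w^2

g(w) = -2w^2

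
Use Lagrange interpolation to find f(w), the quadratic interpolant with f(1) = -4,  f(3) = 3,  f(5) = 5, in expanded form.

f(w) = -(5/8)w^2 + 6w - 75/8

Build the Lagrange basis polynomials:
L_0(w) = (w - 3)(w - 5) / [8] = (1/8)w^2 - w + 15/8
L_1(w) = (w - 1)(w - 5) / [-4] = -(1/4)w^2 + (3/2)w - 5/4
L_2(w) = (w - 1)(w - 3) / [8] = (1/8)w^2 - (1/2)w + 3/8
f(w) = (-4)·L_0 + 3·L_1 + 5·L_2
  (-4)·L_0(w) = -(1/2)w^2 + 4w - 15/2
  3·L_1(w) = -(3/4)w^2 + (9/2)w - 15/4
  5·L_2(w) = (5/8)w^2 - (5/2)w + 15/8
Adding term by term: -(5/8)w^2 + 6w - 75/8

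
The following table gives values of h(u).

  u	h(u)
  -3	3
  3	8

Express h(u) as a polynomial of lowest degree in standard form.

h(u) = (5/6)u + 11/2

Build the Lagrange basis polynomials:
L_0(u) = (u - 3) / [-6] = -(1/6)u + 1/2
L_1(u) = (u + 3) / [6] = (1/6)u + 1/2
h(u) = 3·L_0 + 8·L_1
  3·L_0(u) = -(1/2)u + 3/2
  8·L_1(u) = (4/3)u + 4
Adding term by term: (5/6)u + 11/2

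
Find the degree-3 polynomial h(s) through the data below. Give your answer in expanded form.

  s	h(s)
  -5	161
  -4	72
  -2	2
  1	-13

h(s) = -2s^3 - 4s^2 - 3s - 4

L_0(s) = (s + 4)(s + 2)(s - 1) / [-18] = -(1/18)s^3 - (5/18)s^2 - (1/9)s + 4/9
L_1(s) = (s + 5)(s + 2)(s - 1) / [10] = (1/10)s^3 + (3/5)s^2 + (3/10)s - 1
L_2(s) = (s + 5)(s + 4)(s - 1) / [-18] = -(1/18)s^3 - (4/9)s^2 - (11/18)s + 10/9
L_3(s) = (s + 5)(s + 4)(s + 2) / [90] = (1/90)s^3 + (11/90)s^2 + (19/45)s + 4/9
h(s) = 161·L_0 + 72·L_1 + 2·L_2 + (-13)·L_3
  161·L_0(s) = -(161/18)s^3 - (805/18)s^2 - (161/9)s + 644/9
  72·L_1(s) = (36/5)s^3 + (216/5)s^2 + (108/5)s - 72
  2·L_2(s) = -(1/9)s^3 - (8/9)s^2 - (11/9)s + 20/9
  (-13)·L_3(s) = -(13/90)s^3 - (143/90)s^2 - (247/45)s - 52/9
Adding term by term: -2s^3 - 4s^2 - 3s - 4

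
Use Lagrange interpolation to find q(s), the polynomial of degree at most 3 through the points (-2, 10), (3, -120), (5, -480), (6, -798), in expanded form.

L_0(s) = (s - 3)(s - 5)(s - 6) / [-280] = -(1/280)s^3 + (1/20)s^2 - (9/40)s + 9/28
L_1(s) = (s + 2)(s - 5)(s - 6) / [30] = (1/30)s^3 - (3/10)s^2 + (4/15)s + 2
L_2(s) = (s + 2)(s - 3)(s - 6) / [-14] = -(1/14)s^3 + (1/2)s^2 - 18/7
L_3(s) = (s + 2)(s - 3)(s - 5) / [24] = (1/24)s^3 - (1/4)s^2 - (1/24)s + 5/4
q(s) = 10·L_0 + (-120)·L_1 + (-480)·L_2 + (-798)·L_3
  10·L_0(s) = -(1/28)s^3 + (1/2)s^2 - (9/4)s + 45/14
  (-120)·L_1(s) = -4s^3 + 36s^2 - 32s - 240
  (-480)·L_2(s) = (240/7)s^3 - 240s^2 + 8640/7
  (-798)·L_3(s) = -(133/4)s^3 + (399/2)s^2 + (133/4)s - 1995/2
Adding term by term: -3s^3 - 4s^2 - s

q(s) = -3s^3 - 4s^2 - s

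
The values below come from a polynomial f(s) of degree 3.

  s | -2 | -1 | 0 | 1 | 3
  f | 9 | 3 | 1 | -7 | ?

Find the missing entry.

The 4 known values determine f uniquely (degree ≤ 3).
Evaluate each Lagrange basis at s = 3:
L_0(3) = (4)·(3)·(2)/[(-1)·(-2)·(-3)] = -4
L_1(3) = (5)·(3)·(2)/[(1)·(-1)·(-2)] = 15
L_2(3) = (5)·(4)·(2)/[(2)·(1)·(-1)] = -20
L_3(3) = (5)·(4)·(3)/[(3)·(2)·(1)] = 10
Sum: 9·(-4) + 3·(15) + 1·(-20) + (-7)·(10) = -81

-81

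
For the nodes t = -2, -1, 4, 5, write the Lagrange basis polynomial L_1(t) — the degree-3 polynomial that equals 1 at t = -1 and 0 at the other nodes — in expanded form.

L_1(t) = (t + 2)(t - 4)(t - 5) / [(1)·(-5)·(-6)]
       = (t^3 - 7t^2 + 2t + 40) / (30)

L_1(t) = (1/30)t^3 - (7/30)t^2 + (1/15)t + 4/3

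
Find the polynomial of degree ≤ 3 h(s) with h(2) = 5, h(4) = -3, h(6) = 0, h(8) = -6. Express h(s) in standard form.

h(s) = -(5/12)s^3 + (51/8)s^2 - (367/12)s + 44

Newton's divided differences:
h[2,4] = (-3 - 5) / (4 - 2) = -4
h[4,6] = (0 - (-3)) / (6 - 4) = 3/2
h[6,8] = (-6 - 0) / (8 - 6) = -3
h[2,4,6] = (3/2 - (-4)) / (6 - 2) = 11/8
h[4,6,8] = (-3 - 3/2) / (8 - 4) = -9/8
h[2,4,6,8] = (-9/8 - 11/8) / (8 - 2) = -5/12
h(s) = 5 + (-4)·(s - 2) + (11/8)·(s - 2)(s - 4) + (-5/12)·(s - 2)(s - 4)(s - 6)
Expanding: h(s) = -(5/12)s^3 + (51/8)s^2 - (367/12)s + 44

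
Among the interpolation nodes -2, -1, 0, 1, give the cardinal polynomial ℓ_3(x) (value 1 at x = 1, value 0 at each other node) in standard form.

ℓ_3(x) = (1/6)x^3 + (1/2)x^2 + (1/3)x

ℓ_3(x) = (x + 2)(x + 1)x / [(3)·(2)·(1)]
       = (x^3 + 3x^2 + 2x) / (6)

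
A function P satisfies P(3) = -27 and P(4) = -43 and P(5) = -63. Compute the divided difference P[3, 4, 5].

-2

P[3,4] = (-43 - (-27)) / (4 - 3) = -16
P[4,5] = (-63 - (-43)) / (5 - 4) = -20
P[3,4,5] = (-20 - (-16)) / (5 - 3) = -2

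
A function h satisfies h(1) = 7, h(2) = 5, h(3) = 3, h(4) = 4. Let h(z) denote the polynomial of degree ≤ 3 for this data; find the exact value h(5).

Evaluate each Lagrange basis at z = 5:
L_0(5) = (3)·(2)·(1)/[(-1)·(-2)·(-3)] = -1
L_1(5) = (4)·(2)·(1)/[(1)·(-1)·(-2)] = 4
L_2(5) = (4)·(3)·(1)/[(2)·(1)·(-1)] = -6
L_3(5) = (4)·(3)·(2)/[(3)·(2)·(1)] = 4
Sum: 7·(-1) + 5·(4) + 3·(-6) + 4·(4) = 11

11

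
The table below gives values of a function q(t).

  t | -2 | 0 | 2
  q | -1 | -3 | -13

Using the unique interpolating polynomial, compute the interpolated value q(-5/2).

Evaluate each Lagrange basis at t = -5/2:
L_0(-5/2) = (-5/2)·(-9/2)/[(-2)·(-4)] = 45/32
L_1(-5/2) = (-1/2)·(-9/2)/[(2)·(-2)] = -9/16
L_2(-5/2) = (-1/2)·(-5/2)/[(4)·(2)] = 5/32
Sum: (-1)·(45/32) + (-3)·(-9/16) + (-13)·(5/32) = -7/4

-7/4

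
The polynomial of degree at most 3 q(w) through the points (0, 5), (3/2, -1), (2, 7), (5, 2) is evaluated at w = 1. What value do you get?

Evaluate each Lagrange basis at w = 1:
L_0(1) = (-1/2)·(-1)·(-4)/[(-3/2)·(-2)·(-5)] = 2/15
L_1(1) = (1)·(-1)·(-4)/[(3/2)·(-1/2)·(-7/2)] = 32/21
L_2(1) = (1)·(-1/2)·(-4)/[(2)·(1/2)·(-3)] = -2/3
L_3(1) = (1)·(-1/2)·(-1)/[(5)·(7/2)·(3)] = 1/105
Sum: 5·(2/15) + (-1)·(32/21) + 7·(-2/3) + 2·(1/105) = -578/105

-578/105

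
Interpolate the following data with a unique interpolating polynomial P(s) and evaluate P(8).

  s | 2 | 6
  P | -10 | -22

Evaluate each Lagrange basis at s = 8:
L_0(8) = (2)/[(-4)] = -1/2
L_1(8) = (6)/[(4)] = 3/2
Sum: (-10)·(-1/2) + (-22)·(3/2) = -28

-28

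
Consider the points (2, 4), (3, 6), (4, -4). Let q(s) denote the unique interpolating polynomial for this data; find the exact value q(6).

L_0(6) = (3)·(2)/[(-1)·(-2)] = 3
L_1(6) = (4)·(2)/[(1)·(-1)] = -8
L_2(6) = (4)·(3)/[(2)·(1)] = 6
Sum: 4·(3) + 6·(-8) + (-4)·(6) = -60

-60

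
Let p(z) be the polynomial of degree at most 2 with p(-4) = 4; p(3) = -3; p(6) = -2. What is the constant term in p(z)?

-8/5

Build the Lagrange basis polynomials:
L_0(z) = (z - 3)(z - 6) / [70] = (1/70)z^2 - (9/70)z + 9/35
L_1(z) = (z + 4)(z - 6) / [-21] = -(1/21)z^2 + (2/21)z + 8/7
L_2(z) = (z + 4)(z - 3) / [30] = (1/30)z^2 + (1/30)z - 2/5
p(z) = 4·L_0 + (-3)·L_1 + (-2)·L_2
Only the constant term is needed; take it from each L_i and combine:
4·(9/35) + (-3)·(8/7) + (-2)·(-2/5) = -8/5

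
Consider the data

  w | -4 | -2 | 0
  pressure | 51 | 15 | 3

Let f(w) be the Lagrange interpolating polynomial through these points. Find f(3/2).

Evaluate each Lagrange basis at w = 3/2:
L_0(3/2) = (7/2)·(3/2)/[(-2)·(-4)] = 21/32
L_1(3/2) = (11/2)·(3/2)/[(2)·(-2)] = -33/16
L_2(3/2) = (11/2)·(7/2)/[(4)·(2)] = 77/32
Sum: 51·(21/32) + 15·(-33/16) + 3·(77/32) = 39/4

39/4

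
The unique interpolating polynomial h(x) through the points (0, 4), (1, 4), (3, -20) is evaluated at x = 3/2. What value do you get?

Evaluate each Lagrange basis at x = 3/2:
L_0(3/2) = (1/2)·(-3/2)/[(-1)·(-3)] = -1/4
L_1(3/2) = (3/2)·(-3/2)/[(1)·(-2)] = 9/8
L_2(3/2) = (3/2)·(1/2)/[(3)·(2)] = 1/8
Sum: 4·(-1/4) + 4·(9/8) + (-20)·(1/8) = 1

1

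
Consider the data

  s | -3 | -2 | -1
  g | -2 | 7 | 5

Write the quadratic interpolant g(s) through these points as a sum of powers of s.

L_0(s) = (s + 2)(s + 1) / [2] = (1/2)s^2 + (3/2)s + 1
L_1(s) = (s + 3)(s + 1) / [-1] = -s^2 - 4s - 3
L_2(s) = (s + 3)(s + 2) / [2] = (1/2)s^2 + (5/2)s + 3
g(s) = (-2)·L_0 + 7·L_1 + 5·L_2
  (-2)·L_0(s) = -s^2 - 3s - 2
  7·L_1(s) = -7s^2 - 28s - 21
  5·L_2(s) = (5/2)s^2 + (25/2)s + 15
Adding term by term: -(11/2)s^2 - (37/2)s - 8

g(s) = -(11/2)s^2 - (37/2)s - 8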